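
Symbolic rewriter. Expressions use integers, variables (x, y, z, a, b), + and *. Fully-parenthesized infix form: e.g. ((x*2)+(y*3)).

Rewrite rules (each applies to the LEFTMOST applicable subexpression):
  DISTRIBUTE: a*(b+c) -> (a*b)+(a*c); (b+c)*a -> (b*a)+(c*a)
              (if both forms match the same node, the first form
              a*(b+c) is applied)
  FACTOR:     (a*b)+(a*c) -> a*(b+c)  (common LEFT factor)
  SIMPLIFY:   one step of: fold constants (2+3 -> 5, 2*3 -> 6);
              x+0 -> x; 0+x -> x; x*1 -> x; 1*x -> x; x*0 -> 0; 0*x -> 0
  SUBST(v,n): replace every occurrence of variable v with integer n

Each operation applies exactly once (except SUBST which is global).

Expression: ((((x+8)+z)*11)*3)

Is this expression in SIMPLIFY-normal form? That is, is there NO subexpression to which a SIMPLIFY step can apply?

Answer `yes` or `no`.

Expression: ((((x+8)+z)*11)*3)
Scanning for simplifiable subexpressions (pre-order)...
  at root: ((((x+8)+z)*11)*3) (not simplifiable)
  at L: (((x+8)+z)*11) (not simplifiable)
  at LL: ((x+8)+z) (not simplifiable)
  at LLL: (x+8) (not simplifiable)
Result: no simplifiable subexpression found -> normal form.

Answer: yes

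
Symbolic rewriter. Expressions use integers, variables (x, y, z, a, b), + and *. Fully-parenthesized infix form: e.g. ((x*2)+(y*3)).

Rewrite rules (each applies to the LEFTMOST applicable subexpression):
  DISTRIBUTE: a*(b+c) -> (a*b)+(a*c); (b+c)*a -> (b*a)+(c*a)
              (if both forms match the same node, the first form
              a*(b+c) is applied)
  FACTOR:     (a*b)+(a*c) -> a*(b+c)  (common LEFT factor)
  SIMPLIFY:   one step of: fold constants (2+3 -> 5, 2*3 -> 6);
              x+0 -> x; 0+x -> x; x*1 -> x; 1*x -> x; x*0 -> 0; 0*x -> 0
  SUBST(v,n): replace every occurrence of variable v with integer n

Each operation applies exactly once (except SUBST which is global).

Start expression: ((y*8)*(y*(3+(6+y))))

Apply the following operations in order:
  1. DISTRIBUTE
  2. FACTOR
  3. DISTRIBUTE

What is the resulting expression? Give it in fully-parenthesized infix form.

Start: ((y*8)*(y*(3+(6+y))))
Apply DISTRIBUTE at R (target: (y*(3+(6+y)))): ((y*8)*(y*(3+(6+y)))) -> ((y*8)*((y*3)+(y*(6+y))))
Apply FACTOR at R (target: ((y*3)+(y*(6+y)))): ((y*8)*((y*3)+(y*(6+y)))) -> ((y*8)*(y*(3+(6+y))))
Apply DISTRIBUTE at R (target: (y*(3+(6+y)))): ((y*8)*(y*(3+(6+y)))) -> ((y*8)*((y*3)+(y*(6+y))))

Answer: ((y*8)*((y*3)+(y*(6+y))))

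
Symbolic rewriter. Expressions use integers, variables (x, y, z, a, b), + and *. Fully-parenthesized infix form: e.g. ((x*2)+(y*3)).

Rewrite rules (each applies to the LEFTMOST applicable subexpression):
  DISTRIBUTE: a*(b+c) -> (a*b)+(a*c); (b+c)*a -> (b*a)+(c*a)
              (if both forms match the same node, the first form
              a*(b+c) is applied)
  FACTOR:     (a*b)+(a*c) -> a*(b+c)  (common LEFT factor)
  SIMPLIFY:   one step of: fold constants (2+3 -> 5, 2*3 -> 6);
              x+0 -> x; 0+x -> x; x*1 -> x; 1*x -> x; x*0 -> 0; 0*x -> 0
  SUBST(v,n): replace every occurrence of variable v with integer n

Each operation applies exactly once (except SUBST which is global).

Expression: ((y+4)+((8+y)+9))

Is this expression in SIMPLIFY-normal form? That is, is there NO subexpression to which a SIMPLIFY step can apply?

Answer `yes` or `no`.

Answer: yes

Derivation:
Expression: ((y+4)+((8+y)+9))
Scanning for simplifiable subexpressions (pre-order)...
  at root: ((y+4)+((8+y)+9)) (not simplifiable)
  at L: (y+4) (not simplifiable)
  at R: ((8+y)+9) (not simplifiable)
  at RL: (8+y) (not simplifiable)
Result: no simplifiable subexpression found -> normal form.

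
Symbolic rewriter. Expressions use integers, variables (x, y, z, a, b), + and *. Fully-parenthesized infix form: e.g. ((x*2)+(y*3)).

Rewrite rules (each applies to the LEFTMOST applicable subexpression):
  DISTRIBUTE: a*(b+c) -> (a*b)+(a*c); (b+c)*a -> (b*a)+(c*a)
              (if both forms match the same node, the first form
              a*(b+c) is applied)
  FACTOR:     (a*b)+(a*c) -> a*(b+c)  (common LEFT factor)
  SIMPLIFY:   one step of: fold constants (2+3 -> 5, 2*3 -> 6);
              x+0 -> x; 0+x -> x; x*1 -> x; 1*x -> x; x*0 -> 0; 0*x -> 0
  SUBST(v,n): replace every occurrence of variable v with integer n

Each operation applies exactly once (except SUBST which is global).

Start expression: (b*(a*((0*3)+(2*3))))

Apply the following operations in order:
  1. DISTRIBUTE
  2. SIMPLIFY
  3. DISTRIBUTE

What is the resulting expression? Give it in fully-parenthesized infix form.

Start: (b*(a*((0*3)+(2*3))))
Apply DISTRIBUTE at R (target: (a*((0*3)+(2*3)))): (b*(a*((0*3)+(2*3)))) -> (b*((a*(0*3))+(a*(2*3))))
Apply SIMPLIFY at RLR (target: (0*3)): (b*((a*(0*3))+(a*(2*3)))) -> (b*((a*0)+(a*(2*3))))
Apply DISTRIBUTE at root (target: (b*((a*0)+(a*(2*3))))): (b*((a*0)+(a*(2*3)))) -> ((b*(a*0))+(b*(a*(2*3))))

Answer: ((b*(a*0))+(b*(a*(2*3))))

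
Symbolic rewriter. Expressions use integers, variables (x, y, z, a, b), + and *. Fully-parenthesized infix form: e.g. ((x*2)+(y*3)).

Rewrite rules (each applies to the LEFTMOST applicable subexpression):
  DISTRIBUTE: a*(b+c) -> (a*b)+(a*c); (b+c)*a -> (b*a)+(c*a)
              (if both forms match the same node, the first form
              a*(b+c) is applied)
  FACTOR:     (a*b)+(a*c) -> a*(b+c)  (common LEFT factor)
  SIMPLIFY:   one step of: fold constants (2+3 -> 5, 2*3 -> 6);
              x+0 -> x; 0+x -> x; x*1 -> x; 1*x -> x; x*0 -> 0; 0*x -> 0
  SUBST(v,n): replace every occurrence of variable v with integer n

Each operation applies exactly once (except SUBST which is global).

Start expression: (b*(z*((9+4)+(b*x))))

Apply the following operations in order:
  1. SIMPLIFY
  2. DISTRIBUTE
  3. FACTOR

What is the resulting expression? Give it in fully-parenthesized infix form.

Start: (b*(z*((9+4)+(b*x))))
Apply SIMPLIFY at RRL (target: (9+4)): (b*(z*((9+4)+(b*x)))) -> (b*(z*(13+(b*x))))
Apply DISTRIBUTE at R (target: (z*(13+(b*x)))): (b*(z*(13+(b*x)))) -> (b*((z*13)+(z*(b*x))))
Apply FACTOR at R (target: ((z*13)+(z*(b*x)))): (b*((z*13)+(z*(b*x)))) -> (b*(z*(13+(b*x))))

Answer: (b*(z*(13+(b*x))))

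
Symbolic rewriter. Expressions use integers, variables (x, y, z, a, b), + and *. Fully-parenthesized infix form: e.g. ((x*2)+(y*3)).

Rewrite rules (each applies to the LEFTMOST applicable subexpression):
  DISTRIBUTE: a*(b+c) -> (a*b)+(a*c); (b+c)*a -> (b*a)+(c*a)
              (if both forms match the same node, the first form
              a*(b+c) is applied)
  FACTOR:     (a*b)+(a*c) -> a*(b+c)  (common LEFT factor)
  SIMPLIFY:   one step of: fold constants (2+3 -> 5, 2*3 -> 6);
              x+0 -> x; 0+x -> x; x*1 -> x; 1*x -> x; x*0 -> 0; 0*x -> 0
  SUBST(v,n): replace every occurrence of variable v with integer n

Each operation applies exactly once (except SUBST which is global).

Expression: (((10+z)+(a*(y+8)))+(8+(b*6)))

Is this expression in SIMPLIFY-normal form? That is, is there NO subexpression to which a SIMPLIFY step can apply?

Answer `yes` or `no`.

Answer: yes

Derivation:
Expression: (((10+z)+(a*(y+8)))+(8+(b*6)))
Scanning for simplifiable subexpressions (pre-order)...
  at root: (((10+z)+(a*(y+8)))+(8+(b*6))) (not simplifiable)
  at L: ((10+z)+(a*(y+8))) (not simplifiable)
  at LL: (10+z) (not simplifiable)
  at LR: (a*(y+8)) (not simplifiable)
  at LRR: (y+8) (not simplifiable)
  at R: (8+(b*6)) (not simplifiable)
  at RR: (b*6) (not simplifiable)
Result: no simplifiable subexpression found -> normal form.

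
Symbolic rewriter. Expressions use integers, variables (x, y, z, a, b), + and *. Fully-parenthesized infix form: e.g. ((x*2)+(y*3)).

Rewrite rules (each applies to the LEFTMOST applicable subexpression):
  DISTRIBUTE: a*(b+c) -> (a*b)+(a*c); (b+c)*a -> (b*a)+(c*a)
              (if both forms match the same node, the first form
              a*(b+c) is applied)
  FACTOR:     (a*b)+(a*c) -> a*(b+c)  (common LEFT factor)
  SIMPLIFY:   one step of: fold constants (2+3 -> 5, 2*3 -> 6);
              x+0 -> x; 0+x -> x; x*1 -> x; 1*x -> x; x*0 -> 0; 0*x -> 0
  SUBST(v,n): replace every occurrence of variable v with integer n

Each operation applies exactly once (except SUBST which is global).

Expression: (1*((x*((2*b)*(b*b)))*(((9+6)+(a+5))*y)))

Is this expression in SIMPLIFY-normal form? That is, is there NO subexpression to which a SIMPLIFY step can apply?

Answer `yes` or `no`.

Answer: no

Derivation:
Expression: (1*((x*((2*b)*(b*b)))*(((9+6)+(a+5))*y)))
Scanning for simplifiable subexpressions (pre-order)...
  at root: (1*((x*((2*b)*(b*b)))*(((9+6)+(a+5))*y))) (SIMPLIFIABLE)
  at R: ((x*((2*b)*(b*b)))*(((9+6)+(a+5))*y)) (not simplifiable)
  at RL: (x*((2*b)*(b*b))) (not simplifiable)
  at RLR: ((2*b)*(b*b)) (not simplifiable)
  at RLRL: (2*b) (not simplifiable)
  at RLRR: (b*b) (not simplifiable)
  at RR: (((9+6)+(a+5))*y) (not simplifiable)
  at RRL: ((9+6)+(a+5)) (not simplifiable)
  at RRLL: (9+6) (SIMPLIFIABLE)
  at RRLR: (a+5) (not simplifiable)
Found simplifiable subexpr at path root: (1*((x*((2*b)*(b*b)))*(((9+6)+(a+5))*y)))
One SIMPLIFY step would give: ((x*((2*b)*(b*b)))*(((9+6)+(a+5))*y))
-> NOT in normal form.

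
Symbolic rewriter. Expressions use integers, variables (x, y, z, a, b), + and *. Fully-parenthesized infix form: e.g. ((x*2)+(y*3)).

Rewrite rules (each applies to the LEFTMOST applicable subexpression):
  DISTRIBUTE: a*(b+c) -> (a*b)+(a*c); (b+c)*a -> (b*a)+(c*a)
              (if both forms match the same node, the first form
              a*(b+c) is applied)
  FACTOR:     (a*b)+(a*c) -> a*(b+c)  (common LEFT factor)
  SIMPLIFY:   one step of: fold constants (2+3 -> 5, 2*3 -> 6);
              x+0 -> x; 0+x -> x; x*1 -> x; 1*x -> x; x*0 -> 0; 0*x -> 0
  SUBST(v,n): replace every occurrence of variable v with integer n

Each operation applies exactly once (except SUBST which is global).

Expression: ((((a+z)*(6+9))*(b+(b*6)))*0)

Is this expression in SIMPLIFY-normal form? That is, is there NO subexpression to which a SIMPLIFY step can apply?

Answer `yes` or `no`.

Expression: ((((a+z)*(6+9))*(b+(b*6)))*0)
Scanning for simplifiable subexpressions (pre-order)...
  at root: ((((a+z)*(6+9))*(b+(b*6)))*0) (SIMPLIFIABLE)
  at L: (((a+z)*(6+9))*(b+(b*6))) (not simplifiable)
  at LL: ((a+z)*(6+9)) (not simplifiable)
  at LLL: (a+z) (not simplifiable)
  at LLR: (6+9) (SIMPLIFIABLE)
  at LR: (b+(b*6)) (not simplifiable)
  at LRR: (b*6) (not simplifiable)
Found simplifiable subexpr at path root: ((((a+z)*(6+9))*(b+(b*6)))*0)
One SIMPLIFY step would give: 0
-> NOT in normal form.

Answer: no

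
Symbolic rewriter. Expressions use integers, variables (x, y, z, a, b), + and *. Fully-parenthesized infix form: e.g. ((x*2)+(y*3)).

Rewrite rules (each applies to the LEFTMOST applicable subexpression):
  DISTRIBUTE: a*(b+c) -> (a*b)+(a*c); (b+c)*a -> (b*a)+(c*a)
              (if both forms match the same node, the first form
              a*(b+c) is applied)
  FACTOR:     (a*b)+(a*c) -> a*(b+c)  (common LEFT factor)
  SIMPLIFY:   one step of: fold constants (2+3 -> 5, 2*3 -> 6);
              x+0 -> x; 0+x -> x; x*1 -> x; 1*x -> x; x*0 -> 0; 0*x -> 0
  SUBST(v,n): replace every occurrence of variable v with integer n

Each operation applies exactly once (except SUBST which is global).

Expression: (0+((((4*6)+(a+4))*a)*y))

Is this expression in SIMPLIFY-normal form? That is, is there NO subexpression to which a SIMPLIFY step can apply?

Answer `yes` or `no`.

Expression: (0+((((4*6)+(a+4))*a)*y))
Scanning for simplifiable subexpressions (pre-order)...
  at root: (0+((((4*6)+(a+4))*a)*y)) (SIMPLIFIABLE)
  at R: ((((4*6)+(a+4))*a)*y) (not simplifiable)
  at RL: (((4*6)+(a+4))*a) (not simplifiable)
  at RLL: ((4*6)+(a+4)) (not simplifiable)
  at RLLL: (4*6) (SIMPLIFIABLE)
  at RLLR: (a+4) (not simplifiable)
Found simplifiable subexpr at path root: (0+((((4*6)+(a+4))*a)*y))
One SIMPLIFY step would give: ((((4*6)+(a+4))*a)*y)
-> NOT in normal form.

Answer: no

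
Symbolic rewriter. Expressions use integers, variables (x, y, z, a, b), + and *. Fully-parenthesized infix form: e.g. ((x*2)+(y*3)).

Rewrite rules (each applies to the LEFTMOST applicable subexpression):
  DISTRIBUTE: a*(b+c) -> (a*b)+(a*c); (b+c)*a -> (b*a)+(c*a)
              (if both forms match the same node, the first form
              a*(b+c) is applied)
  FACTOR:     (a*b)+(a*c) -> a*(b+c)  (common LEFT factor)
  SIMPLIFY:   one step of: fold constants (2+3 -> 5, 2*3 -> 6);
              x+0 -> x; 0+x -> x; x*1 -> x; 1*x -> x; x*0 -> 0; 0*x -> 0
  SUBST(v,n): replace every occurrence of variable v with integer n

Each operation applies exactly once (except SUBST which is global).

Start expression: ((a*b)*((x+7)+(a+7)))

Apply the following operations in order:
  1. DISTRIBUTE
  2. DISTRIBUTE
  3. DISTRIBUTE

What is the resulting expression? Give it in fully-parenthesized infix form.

Start: ((a*b)*((x+7)+(a+7)))
Apply DISTRIBUTE at root (target: ((a*b)*((x+7)+(a+7)))): ((a*b)*((x+7)+(a+7))) -> (((a*b)*(x+7))+((a*b)*(a+7)))
Apply DISTRIBUTE at L (target: ((a*b)*(x+7))): (((a*b)*(x+7))+((a*b)*(a+7))) -> ((((a*b)*x)+((a*b)*7))+((a*b)*(a+7)))
Apply DISTRIBUTE at R (target: ((a*b)*(a+7))): ((((a*b)*x)+((a*b)*7))+((a*b)*(a+7))) -> ((((a*b)*x)+((a*b)*7))+(((a*b)*a)+((a*b)*7)))

Answer: ((((a*b)*x)+((a*b)*7))+(((a*b)*a)+((a*b)*7)))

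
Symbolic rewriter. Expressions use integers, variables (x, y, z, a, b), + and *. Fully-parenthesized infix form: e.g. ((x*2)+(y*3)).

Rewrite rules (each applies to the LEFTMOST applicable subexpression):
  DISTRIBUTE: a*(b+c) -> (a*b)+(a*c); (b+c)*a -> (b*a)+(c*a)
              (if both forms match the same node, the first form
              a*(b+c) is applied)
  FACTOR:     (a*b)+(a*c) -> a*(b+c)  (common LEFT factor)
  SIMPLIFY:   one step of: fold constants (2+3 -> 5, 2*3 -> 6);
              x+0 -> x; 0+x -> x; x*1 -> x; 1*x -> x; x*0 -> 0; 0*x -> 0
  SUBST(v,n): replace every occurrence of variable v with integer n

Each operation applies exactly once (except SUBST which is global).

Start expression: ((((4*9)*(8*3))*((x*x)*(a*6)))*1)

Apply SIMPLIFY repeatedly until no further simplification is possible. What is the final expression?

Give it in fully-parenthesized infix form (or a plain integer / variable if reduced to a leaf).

Start: ((((4*9)*(8*3))*((x*x)*(a*6)))*1)
Step 1: at root: ((((4*9)*(8*3))*((x*x)*(a*6)))*1) -> (((4*9)*(8*3))*((x*x)*(a*6))); overall: ((((4*9)*(8*3))*((x*x)*(a*6)))*1) -> (((4*9)*(8*3))*((x*x)*(a*6)))
Step 2: at LL: (4*9) -> 36; overall: (((4*9)*(8*3))*((x*x)*(a*6))) -> ((36*(8*3))*((x*x)*(a*6)))
Step 3: at LR: (8*3) -> 24; overall: ((36*(8*3))*((x*x)*(a*6))) -> ((36*24)*((x*x)*(a*6)))
Step 4: at L: (36*24) -> 864; overall: ((36*24)*((x*x)*(a*6))) -> (864*((x*x)*(a*6)))
Fixed point: (864*((x*x)*(a*6)))

Answer: (864*((x*x)*(a*6)))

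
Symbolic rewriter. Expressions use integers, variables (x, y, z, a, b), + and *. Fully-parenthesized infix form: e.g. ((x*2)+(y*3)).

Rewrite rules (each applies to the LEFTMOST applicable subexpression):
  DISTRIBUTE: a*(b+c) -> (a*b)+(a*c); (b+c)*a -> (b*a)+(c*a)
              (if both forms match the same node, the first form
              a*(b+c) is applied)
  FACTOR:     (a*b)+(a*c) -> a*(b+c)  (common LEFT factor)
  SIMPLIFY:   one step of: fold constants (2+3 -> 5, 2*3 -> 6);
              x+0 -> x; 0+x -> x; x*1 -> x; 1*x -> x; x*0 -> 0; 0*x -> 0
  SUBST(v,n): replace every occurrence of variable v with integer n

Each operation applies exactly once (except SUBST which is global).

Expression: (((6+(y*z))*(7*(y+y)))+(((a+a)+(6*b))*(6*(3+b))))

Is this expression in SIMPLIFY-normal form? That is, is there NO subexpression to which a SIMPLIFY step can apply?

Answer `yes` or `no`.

Expression: (((6+(y*z))*(7*(y+y)))+(((a+a)+(6*b))*(6*(3+b))))
Scanning for simplifiable subexpressions (pre-order)...
  at root: (((6+(y*z))*(7*(y+y)))+(((a+a)+(6*b))*(6*(3+b)))) (not simplifiable)
  at L: ((6+(y*z))*(7*(y+y))) (not simplifiable)
  at LL: (6+(y*z)) (not simplifiable)
  at LLR: (y*z) (not simplifiable)
  at LR: (7*(y+y)) (not simplifiable)
  at LRR: (y+y) (not simplifiable)
  at R: (((a+a)+(6*b))*(6*(3+b))) (not simplifiable)
  at RL: ((a+a)+(6*b)) (not simplifiable)
  at RLL: (a+a) (not simplifiable)
  at RLR: (6*b) (not simplifiable)
  at RR: (6*(3+b)) (not simplifiable)
  at RRR: (3+b) (not simplifiable)
Result: no simplifiable subexpression found -> normal form.

Answer: yes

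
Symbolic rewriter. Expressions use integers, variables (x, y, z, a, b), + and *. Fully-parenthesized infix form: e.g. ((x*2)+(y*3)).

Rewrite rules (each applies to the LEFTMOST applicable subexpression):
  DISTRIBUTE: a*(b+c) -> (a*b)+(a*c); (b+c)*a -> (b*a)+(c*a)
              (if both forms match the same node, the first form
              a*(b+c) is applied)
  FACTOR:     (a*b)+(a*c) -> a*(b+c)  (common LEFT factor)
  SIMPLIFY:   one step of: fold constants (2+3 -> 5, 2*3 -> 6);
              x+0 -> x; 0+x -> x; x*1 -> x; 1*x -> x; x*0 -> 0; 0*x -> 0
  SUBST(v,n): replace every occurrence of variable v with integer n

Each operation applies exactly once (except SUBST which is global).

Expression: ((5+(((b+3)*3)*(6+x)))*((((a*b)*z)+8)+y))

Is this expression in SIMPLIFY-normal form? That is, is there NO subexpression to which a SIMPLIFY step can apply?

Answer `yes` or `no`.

Expression: ((5+(((b+3)*3)*(6+x)))*((((a*b)*z)+8)+y))
Scanning for simplifiable subexpressions (pre-order)...
  at root: ((5+(((b+3)*3)*(6+x)))*((((a*b)*z)+8)+y)) (not simplifiable)
  at L: (5+(((b+3)*3)*(6+x))) (not simplifiable)
  at LR: (((b+3)*3)*(6+x)) (not simplifiable)
  at LRL: ((b+3)*3) (not simplifiable)
  at LRLL: (b+3) (not simplifiable)
  at LRR: (6+x) (not simplifiable)
  at R: ((((a*b)*z)+8)+y) (not simplifiable)
  at RL: (((a*b)*z)+8) (not simplifiable)
  at RLL: ((a*b)*z) (not simplifiable)
  at RLLL: (a*b) (not simplifiable)
Result: no simplifiable subexpression found -> normal form.

Answer: yes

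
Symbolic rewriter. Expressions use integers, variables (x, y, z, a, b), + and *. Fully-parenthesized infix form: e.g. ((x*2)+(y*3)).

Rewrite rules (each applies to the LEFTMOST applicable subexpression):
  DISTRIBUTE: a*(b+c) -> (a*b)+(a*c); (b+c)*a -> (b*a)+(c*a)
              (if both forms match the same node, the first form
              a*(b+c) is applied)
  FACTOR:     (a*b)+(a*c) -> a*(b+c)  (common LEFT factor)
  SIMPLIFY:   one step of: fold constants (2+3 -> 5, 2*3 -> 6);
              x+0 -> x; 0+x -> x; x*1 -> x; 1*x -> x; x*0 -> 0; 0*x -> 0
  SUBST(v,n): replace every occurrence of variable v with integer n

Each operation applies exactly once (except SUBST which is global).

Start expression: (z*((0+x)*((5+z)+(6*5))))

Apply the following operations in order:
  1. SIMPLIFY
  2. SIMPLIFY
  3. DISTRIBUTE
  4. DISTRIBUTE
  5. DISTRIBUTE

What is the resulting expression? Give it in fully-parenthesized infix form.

Start: (z*((0+x)*((5+z)+(6*5))))
Apply SIMPLIFY at RL (target: (0+x)): (z*((0+x)*((5+z)+(6*5)))) -> (z*(x*((5+z)+(6*5))))
Apply SIMPLIFY at RRR (target: (6*5)): (z*(x*((5+z)+(6*5)))) -> (z*(x*((5+z)+30)))
Apply DISTRIBUTE at R (target: (x*((5+z)+30))): (z*(x*((5+z)+30))) -> (z*((x*(5+z))+(x*30)))
Apply DISTRIBUTE at root (target: (z*((x*(5+z))+(x*30)))): (z*((x*(5+z))+(x*30))) -> ((z*(x*(5+z)))+(z*(x*30)))
Apply DISTRIBUTE at LR (target: (x*(5+z))): ((z*(x*(5+z)))+(z*(x*30))) -> ((z*((x*5)+(x*z)))+(z*(x*30)))

Answer: ((z*((x*5)+(x*z)))+(z*(x*30)))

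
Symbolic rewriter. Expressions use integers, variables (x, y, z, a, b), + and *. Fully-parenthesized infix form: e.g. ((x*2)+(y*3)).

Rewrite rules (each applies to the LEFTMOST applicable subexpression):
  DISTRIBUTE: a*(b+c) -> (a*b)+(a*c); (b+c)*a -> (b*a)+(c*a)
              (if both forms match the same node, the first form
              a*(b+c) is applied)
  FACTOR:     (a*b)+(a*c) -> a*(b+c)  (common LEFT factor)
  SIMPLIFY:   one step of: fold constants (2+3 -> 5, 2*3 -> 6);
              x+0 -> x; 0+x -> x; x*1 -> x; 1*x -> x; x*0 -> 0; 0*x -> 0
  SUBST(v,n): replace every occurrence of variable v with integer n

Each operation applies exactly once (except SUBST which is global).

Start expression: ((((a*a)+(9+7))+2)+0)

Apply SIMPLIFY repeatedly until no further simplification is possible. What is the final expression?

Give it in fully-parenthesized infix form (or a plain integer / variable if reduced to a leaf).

Answer: (((a*a)+16)+2)

Derivation:
Start: ((((a*a)+(9+7))+2)+0)
Step 1: at root: ((((a*a)+(9+7))+2)+0) -> (((a*a)+(9+7))+2); overall: ((((a*a)+(9+7))+2)+0) -> (((a*a)+(9+7))+2)
Step 2: at LR: (9+7) -> 16; overall: (((a*a)+(9+7))+2) -> (((a*a)+16)+2)
Fixed point: (((a*a)+16)+2)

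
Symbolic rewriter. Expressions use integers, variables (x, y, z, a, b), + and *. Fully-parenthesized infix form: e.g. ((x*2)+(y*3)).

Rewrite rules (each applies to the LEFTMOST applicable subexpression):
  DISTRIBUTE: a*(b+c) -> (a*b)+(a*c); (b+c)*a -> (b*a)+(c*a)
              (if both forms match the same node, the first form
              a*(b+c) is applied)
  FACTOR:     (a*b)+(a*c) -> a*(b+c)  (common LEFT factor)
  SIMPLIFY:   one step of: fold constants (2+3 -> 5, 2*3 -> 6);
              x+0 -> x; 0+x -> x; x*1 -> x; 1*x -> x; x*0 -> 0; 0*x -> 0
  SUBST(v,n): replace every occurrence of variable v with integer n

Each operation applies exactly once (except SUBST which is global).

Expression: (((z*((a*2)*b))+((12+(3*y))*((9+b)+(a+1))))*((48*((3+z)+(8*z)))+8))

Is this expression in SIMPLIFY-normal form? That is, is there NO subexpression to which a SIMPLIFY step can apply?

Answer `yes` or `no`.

Answer: yes

Derivation:
Expression: (((z*((a*2)*b))+((12+(3*y))*((9+b)+(a+1))))*((48*((3+z)+(8*z)))+8))
Scanning for simplifiable subexpressions (pre-order)...
  at root: (((z*((a*2)*b))+((12+(3*y))*((9+b)+(a+1))))*((48*((3+z)+(8*z)))+8)) (not simplifiable)
  at L: ((z*((a*2)*b))+((12+(3*y))*((9+b)+(a+1)))) (not simplifiable)
  at LL: (z*((a*2)*b)) (not simplifiable)
  at LLR: ((a*2)*b) (not simplifiable)
  at LLRL: (a*2) (not simplifiable)
  at LR: ((12+(3*y))*((9+b)+(a+1))) (not simplifiable)
  at LRL: (12+(3*y)) (not simplifiable)
  at LRLR: (3*y) (not simplifiable)
  at LRR: ((9+b)+(a+1)) (not simplifiable)
  at LRRL: (9+b) (not simplifiable)
  at LRRR: (a+1) (not simplifiable)
  at R: ((48*((3+z)+(8*z)))+8) (not simplifiable)
  at RL: (48*((3+z)+(8*z))) (not simplifiable)
  at RLR: ((3+z)+(8*z)) (not simplifiable)
  at RLRL: (3+z) (not simplifiable)
  at RLRR: (8*z) (not simplifiable)
Result: no simplifiable subexpression found -> normal form.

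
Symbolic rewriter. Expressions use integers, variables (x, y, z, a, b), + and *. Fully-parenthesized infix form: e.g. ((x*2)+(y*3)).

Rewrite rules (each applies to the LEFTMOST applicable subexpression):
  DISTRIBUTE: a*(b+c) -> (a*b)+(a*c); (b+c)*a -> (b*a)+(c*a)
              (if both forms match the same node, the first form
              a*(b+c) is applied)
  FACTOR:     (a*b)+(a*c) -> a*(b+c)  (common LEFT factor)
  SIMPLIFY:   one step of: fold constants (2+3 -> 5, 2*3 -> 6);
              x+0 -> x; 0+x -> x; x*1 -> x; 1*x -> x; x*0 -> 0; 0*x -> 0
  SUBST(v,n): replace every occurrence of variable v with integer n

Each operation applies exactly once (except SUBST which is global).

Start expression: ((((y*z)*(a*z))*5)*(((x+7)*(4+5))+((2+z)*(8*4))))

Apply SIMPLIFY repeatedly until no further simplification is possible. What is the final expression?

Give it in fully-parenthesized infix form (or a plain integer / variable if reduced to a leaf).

Start: ((((y*z)*(a*z))*5)*(((x+7)*(4+5))+((2+z)*(8*4))))
Step 1: at RLR: (4+5) -> 9; overall: ((((y*z)*(a*z))*5)*(((x+7)*(4+5))+((2+z)*(8*4)))) -> ((((y*z)*(a*z))*5)*(((x+7)*9)+((2+z)*(8*4))))
Step 2: at RRR: (8*4) -> 32; overall: ((((y*z)*(a*z))*5)*(((x+7)*9)+((2+z)*(8*4)))) -> ((((y*z)*(a*z))*5)*(((x+7)*9)+((2+z)*32)))
Fixed point: ((((y*z)*(a*z))*5)*(((x+7)*9)+((2+z)*32)))

Answer: ((((y*z)*(a*z))*5)*(((x+7)*9)+((2+z)*32)))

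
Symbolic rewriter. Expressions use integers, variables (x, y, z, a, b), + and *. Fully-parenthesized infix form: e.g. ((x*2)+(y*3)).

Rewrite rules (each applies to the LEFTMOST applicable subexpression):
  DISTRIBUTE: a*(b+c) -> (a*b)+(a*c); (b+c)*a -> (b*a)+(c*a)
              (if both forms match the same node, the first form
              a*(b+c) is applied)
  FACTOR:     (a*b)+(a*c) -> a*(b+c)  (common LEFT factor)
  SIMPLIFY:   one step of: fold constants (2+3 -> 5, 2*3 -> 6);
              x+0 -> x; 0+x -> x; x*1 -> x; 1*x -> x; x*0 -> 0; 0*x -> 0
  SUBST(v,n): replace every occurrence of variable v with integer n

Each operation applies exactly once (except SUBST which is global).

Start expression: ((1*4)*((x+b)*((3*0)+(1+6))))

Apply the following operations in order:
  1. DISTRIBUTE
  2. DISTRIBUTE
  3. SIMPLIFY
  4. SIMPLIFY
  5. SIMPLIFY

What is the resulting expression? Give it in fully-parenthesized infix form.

Start: ((1*4)*((x+b)*((3*0)+(1+6))))
Apply DISTRIBUTE at R (target: ((x+b)*((3*0)+(1+6)))): ((1*4)*((x+b)*((3*0)+(1+6)))) -> ((1*4)*(((x+b)*(3*0))+((x+b)*(1+6))))
Apply DISTRIBUTE at root (target: ((1*4)*(((x+b)*(3*0))+((x+b)*(1+6))))): ((1*4)*(((x+b)*(3*0))+((x+b)*(1+6)))) -> (((1*4)*((x+b)*(3*0)))+((1*4)*((x+b)*(1+6))))
Apply SIMPLIFY at LL (target: (1*4)): (((1*4)*((x+b)*(3*0)))+((1*4)*((x+b)*(1+6)))) -> ((4*((x+b)*(3*0)))+((1*4)*((x+b)*(1+6))))
Apply SIMPLIFY at LRR (target: (3*0)): ((4*((x+b)*(3*0)))+((1*4)*((x+b)*(1+6)))) -> ((4*((x+b)*0))+((1*4)*((x+b)*(1+6))))
Apply SIMPLIFY at LR (target: ((x+b)*0)): ((4*((x+b)*0))+((1*4)*((x+b)*(1+6)))) -> ((4*0)+((1*4)*((x+b)*(1+6))))

Answer: ((4*0)+((1*4)*((x+b)*(1+6))))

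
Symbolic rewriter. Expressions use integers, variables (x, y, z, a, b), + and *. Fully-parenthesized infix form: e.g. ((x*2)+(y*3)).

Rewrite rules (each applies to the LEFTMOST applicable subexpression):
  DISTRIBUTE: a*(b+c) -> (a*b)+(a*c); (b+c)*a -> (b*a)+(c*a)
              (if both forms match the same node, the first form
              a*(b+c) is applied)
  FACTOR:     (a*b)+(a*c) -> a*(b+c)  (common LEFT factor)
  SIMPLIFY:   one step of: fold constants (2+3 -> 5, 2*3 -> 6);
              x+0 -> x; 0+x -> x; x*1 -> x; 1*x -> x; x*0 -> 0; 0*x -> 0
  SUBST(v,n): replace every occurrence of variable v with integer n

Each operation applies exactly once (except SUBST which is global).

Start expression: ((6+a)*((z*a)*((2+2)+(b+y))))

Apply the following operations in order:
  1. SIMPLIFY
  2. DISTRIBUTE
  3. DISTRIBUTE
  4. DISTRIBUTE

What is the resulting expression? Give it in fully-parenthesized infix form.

Start: ((6+a)*((z*a)*((2+2)+(b+y))))
Apply SIMPLIFY at RRL (target: (2+2)): ((6+a)*((z*a)*((2+2)+(b+y)))) -> ((6+a)*((z*a)*(4+(b+y))))
Apply DISTRIBUTE at root (target: ((6+a)*((z*a)*(4+(b+y))))): ((6+a)*((z*a)*(4+(b+y)))) -> ((6*((z*a)*(4+(b+y))))+(a*((z*a)*(4+(b+y)))))
Apply DISTRIBUTE at LR (target: ((z*a)*(4+(b+y)))): ((6*((z*a)*(4+(b+y))))+(a*((z*a)*(4+(b+y))))) -> ((6*(((z*a)*4)+((z*a)*(b+y))))+(a*((z*a)*(4+(b+y)))))
Apply DISTRIBUTE at L (target: (6*(((z*a)*4)+((z*a)*(b+y))))): ((6*(((z*a)*4)+((z*a)*(b+y))))+(a*((z*a)*(4+(b+y))))) -> (((6*((z*a)*4))+(6*((z*a)*(b+y))))+(a*((z*a)*(4+(b+y)))))

Answer: (((6*((z*a)*4))+(6*((z*a)*(b+y))))+(a*((z*a)*(4+(b+y)))))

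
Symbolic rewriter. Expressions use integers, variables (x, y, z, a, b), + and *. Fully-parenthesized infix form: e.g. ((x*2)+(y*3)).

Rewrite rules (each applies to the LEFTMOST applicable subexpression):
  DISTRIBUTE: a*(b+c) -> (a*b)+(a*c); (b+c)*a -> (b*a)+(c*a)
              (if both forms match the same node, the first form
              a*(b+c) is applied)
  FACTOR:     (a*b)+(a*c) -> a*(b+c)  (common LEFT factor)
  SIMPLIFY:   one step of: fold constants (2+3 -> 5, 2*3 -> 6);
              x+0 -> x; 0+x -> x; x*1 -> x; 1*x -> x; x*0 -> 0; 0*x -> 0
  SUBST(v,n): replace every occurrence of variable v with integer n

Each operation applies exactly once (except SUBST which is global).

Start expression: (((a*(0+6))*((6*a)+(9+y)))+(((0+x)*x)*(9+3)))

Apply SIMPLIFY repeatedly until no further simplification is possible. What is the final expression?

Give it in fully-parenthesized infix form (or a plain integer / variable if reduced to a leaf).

Start: (((a*(0+6))*((6*a)+(9+y)))+(((0+x)*x)*(9+3)))
Step 1: at LLR: (0+6) -> 6; overall: (((a*(0+6))*((6*a)+(9+y)))+(((0+x)*x)*(9+3))) -> (((a*6)*((6*a)+(9+y)))+(((0+x)*x)*(9+3)))
Step 2: at RLL: (0+x) -> x; overall: (((a*6)*((6*a)+(9+y)))+(((0+x)*x)*(9+3))) -> (((a*6)*((6*a)+(9+y)))+((x*x)*(9+3)))
Step 3: at RR: (9+3) -> 12; overall: (((a*6)*((6*a)+(9+y)))+((x*x)*(9+3))) -> (((a*6)*((6*a)+(9+y)))+((x*x)*12))
Fixed point: (((a*6)*((6*a)+(9+y)))+((x*x)*12))

Answer: (((a*6)*((6*a)+(9+y)))+((x*x)*12))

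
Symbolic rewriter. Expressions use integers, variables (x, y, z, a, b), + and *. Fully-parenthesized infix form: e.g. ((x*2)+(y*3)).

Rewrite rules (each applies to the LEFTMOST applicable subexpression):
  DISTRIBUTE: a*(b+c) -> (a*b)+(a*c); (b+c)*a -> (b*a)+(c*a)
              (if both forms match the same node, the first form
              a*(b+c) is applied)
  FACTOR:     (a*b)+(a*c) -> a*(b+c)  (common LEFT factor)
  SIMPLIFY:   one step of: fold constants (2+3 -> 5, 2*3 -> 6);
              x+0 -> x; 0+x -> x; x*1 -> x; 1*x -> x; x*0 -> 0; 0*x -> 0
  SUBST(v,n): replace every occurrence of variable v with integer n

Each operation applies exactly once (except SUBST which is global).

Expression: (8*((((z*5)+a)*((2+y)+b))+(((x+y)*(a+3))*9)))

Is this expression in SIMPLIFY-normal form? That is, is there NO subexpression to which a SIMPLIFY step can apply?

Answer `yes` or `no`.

Answer: yes

Derivation:
Expression: (8*((((z*5)+a)*((2+y)+b))+(((x+y)*(a+3))*9)))
Scanning for simplifiable subexpressions (pre-order)...
  at root: (8*((((z*5)+a)*((2+y)+b))+(((x+y)*(a+3))*9))) (not simplifiable)
  at R: ((((z*5)+a)*((2+y)+b))+(((x+y)*(a+3))*9)) (not simplifiable)
  at RL: (((z*5)+a)*((2+y)+b)) (not simplifiable)
  at RLL: ((z*5)+a) (not simplifiable)
  at RLLL: (z*5) (not simplifiable)
  at RLR: ((2+y)+b) (not simplifiable)
  at RLRL: (2+y) (not simplifiable)
  at RR: (((x+y)*(a+3))*9) (not simplifiable)
  at RRL: ((x+y)*(a+3)) (not simplifiable)
  at RRLL: (x+y) (not simplifiable)
  at RRLR: (a+3) (not simplifiable)
Result: no simplifiable subexpression found -> normal form.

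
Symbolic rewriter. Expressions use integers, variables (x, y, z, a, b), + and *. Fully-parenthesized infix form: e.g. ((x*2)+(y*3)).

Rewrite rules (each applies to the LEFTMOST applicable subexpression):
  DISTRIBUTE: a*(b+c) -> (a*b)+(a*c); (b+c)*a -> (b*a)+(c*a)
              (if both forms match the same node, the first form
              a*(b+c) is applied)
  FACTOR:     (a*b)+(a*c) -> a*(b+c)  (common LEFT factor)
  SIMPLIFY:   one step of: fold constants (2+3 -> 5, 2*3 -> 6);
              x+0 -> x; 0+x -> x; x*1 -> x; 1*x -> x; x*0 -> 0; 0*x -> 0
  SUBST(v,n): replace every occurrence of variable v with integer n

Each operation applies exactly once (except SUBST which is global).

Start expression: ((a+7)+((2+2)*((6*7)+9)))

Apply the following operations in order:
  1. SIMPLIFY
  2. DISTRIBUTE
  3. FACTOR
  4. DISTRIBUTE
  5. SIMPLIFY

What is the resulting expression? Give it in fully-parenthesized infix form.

Answer: ((a+7)+((4*42)+(4*9)))

Derivation:
Start: ((a+7)+((2+2)*((6*7)+9)))
Apply SIMPLIFY at RL (target: (2+2)): ((a+7)+((2+2)*((6*7)+9))) -> ((a+7)+(4*((6*7)+9)))
Apply DISTRIBUTE at R (target: (4*((6*7)+9))): ((a+7)+(4*((6*7)+9))) -> ((a+7)+((4*(6*7))+(4*9)))
Apply FACTOR at R (target: ((4*(6*7))+(4*9))): ((a+7)+((4*(6*7))+(4*9))) -> ((a+7)+(4*((6*7)+9)))
Apply DISTRIBUTE at R (target: (4*((6*7)+9))): ((a+7)+(4*((6*7)+9))) -> ((a+7)+((4*(6*7))+(4*9)))
Apply SIMPLIFY at RLR (target: (6*7)): ((a+7)+((4*(6*7))+(4*9))) -> ((a+7)+((4*42)+(4*9)))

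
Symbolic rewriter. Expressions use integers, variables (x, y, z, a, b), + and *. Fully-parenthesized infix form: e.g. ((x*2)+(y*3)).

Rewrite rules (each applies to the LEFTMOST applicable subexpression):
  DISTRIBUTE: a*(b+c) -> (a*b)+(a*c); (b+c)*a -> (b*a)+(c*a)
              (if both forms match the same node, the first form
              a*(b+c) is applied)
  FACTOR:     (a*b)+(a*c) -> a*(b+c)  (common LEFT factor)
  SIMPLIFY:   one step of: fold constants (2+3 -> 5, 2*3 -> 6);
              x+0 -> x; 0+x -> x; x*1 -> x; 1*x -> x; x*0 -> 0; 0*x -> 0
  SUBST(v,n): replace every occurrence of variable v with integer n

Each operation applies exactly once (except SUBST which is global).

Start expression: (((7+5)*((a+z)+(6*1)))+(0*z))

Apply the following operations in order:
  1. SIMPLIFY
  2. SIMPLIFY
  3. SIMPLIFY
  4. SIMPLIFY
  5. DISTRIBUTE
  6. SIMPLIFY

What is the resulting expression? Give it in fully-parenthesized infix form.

Start: (((7+5)*((a+z)+(6*1)))+(0*z))
Apply SIMPLIFY at LL (target: (7+5)): (((7+5)*((a+z)+(6*1)))+(0*z)) -> ((12*((a+z)+(6*1)))+(0*z))
Apply SIMPLIFY at LRR (target: (6*1)): ((12*((a+z)+(6*1)))+(0*z)) -> ((12*((a+z)+6))+(0*z))
Apply SIMPLIFY at R (target: (0*z)): ((12*((a+z)+6))+(0*z)) -> ((12*((a+z)+6))+0)
Apply SIMPLIFY at root (target: ((12*((a+z)+6))+0)): ((12*((a+z)+6))+0) -> (12*((a+z)+6))
Apply DISTRIBUTE at root (target: (12*((a+z)+6))): (12*((a+z)+6)) -> ((12*(a+z))+(12*6))
Apply SIMPLIFY at R (target: (12*6)): ((12*(a+z))+(12*6)) -> ((12*(a+z))+72)

Answer: ((12*(a+z))+72)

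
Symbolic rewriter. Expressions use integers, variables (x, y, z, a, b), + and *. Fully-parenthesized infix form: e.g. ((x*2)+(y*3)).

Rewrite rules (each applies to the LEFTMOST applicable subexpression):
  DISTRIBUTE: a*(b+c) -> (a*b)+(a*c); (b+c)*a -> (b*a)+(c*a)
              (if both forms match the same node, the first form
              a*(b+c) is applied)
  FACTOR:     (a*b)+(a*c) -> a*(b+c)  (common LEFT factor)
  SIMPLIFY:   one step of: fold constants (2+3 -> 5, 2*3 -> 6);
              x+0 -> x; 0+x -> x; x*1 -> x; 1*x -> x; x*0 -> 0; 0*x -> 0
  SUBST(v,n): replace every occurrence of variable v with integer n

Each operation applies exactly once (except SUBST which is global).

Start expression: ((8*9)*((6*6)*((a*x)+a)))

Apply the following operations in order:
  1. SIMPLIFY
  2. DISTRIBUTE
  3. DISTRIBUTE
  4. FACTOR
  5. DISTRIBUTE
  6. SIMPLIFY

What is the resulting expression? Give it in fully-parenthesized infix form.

Answer: ((72*(36*(a*x)))+(72*((6*6)*a)))

Derivation:
Start: ((8*9)*((6*6)*((a*x)+a)))
Apply SIMPLIFY at L (target: (8*9)): ((8*9)*((6*6)*((a*x)+a))) -> (72*((6*6)*((a*x)+a)))
Apply DISTRIBUTE at R (target: ((6*6)*((a*x)+a))): (72*((6*6)*((a*x)+a))) -> (72*(((6*6)*(a*x))+((6*6)*a)))
Apply DISTRIBUTE at root (target: (72*(((6*6)*(a*x))+((6*6)*a)))): (72*(((6*6)*(a*x))+((6*6)*a))) -> ((72*((6*6)*(a*x)))+(72*((6*6)*a)))
Apply FACTOR at root (target: ((72*((6*6)*(a*x)))+(72*((6*6)*a)))): ((72*((6*6)*(a*x)))+(72*((6*6)*a))) -> (72*(((6*6)*(a*x))+((6*6)*a)))
Apply DISTRIBUTE at root (target: (72*(((6*6)*(a*x))+((6*6)*a)))): (72*(((6*6)*(a*x))+((6*6)*a))) -> ((72*((6*6)*(a*x)))+(72*((6*6)*a)))
Apply SIMPLIFY at LRL (target: (6*6)): ((72*((6*6)*(a*x)))+(72*((6*6)*a))) -> ((72*(36*(a*x)))+(72*((6*6)*a)))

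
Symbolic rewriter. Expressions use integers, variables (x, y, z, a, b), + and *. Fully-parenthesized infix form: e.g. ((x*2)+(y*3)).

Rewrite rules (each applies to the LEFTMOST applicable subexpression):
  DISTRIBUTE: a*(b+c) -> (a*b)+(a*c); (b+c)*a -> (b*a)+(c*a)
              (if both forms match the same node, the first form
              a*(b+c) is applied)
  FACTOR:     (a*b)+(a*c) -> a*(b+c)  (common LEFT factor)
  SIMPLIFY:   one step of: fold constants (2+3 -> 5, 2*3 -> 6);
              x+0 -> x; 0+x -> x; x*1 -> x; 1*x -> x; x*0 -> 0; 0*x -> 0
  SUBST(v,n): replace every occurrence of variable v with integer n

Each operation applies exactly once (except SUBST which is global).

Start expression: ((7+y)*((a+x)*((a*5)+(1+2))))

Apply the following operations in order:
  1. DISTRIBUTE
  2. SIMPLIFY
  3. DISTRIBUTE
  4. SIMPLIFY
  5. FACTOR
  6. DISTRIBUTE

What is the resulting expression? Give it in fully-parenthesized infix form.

Start: ((7+y)*((a+x)*((a*5)+(1+2))))
Apply DISTRIBUTE at root (target: ((7+y)*((a+x)*((a*5)+(1+2))))): ((7+y)*((a+x)*((a*5)+(1+2)))) -> ((7*((a+x)*((a*5)+(1+2))))+(y*((a+x)*((a*5)+(1+2)))))
Apply SIMPLIFY at LRRR (target: (1+2)): ((7*((a+x)*((a*5)+(1+2))))+(y*((a+x)*((a*5)+(1+2))))) -> ((7*((a+x)*((a*5)+3)))+(y*((a+x)*((a*5)+(1+2)))))
Apply DISTRIBUTE at LR (target: ((a+x)*((a*5)+3))): ((7*((a+x)*((a*5)+3)))+(y*((a+x)*((a*5)+(1+2))))) -> ((7*(((a+x)*(a*5))+((a+x)*3)))+(y*((a+x)*((a*5)+(1+2)))))
Apply SIMPLIFY at RRRR (target: (1+2)): ((7*(((a+x)*(a*5))+((a+x)*3)))+(y*((a+x)*((a*5)+(1+2))))) -> ((7*(((a+x)*(a*5))+((a+x)*3)))+(y*((a+x)*((a*5)+3))))
Apply FACTOR at LR (target: (((a+x)*(a*5))+((a+x)*3))): ((7*(((a+x)*(a*5))+((a+x)*3)))+(y*((a+x)*((a*5)+3)))) -> ((7*((a+x)*((a*5)+3)))+(y*((a+x)*((a*5)+3))))
Apply DISTRIBUTE at LR (target: ((a+x)*((a*5)+3))): ((7*((a+x)*((a*5)+3)))+(y*((a+x)*((a*5)+3)))) -> ((7*(((a+x)*(a*5))+((a+x)*3)))+(y*((a+x)*((a*5)+3))))

Answer: ((7*(((a+x)*(a*5))+((a+x)*3)))+(y*((a+x)*((a*5)+3))))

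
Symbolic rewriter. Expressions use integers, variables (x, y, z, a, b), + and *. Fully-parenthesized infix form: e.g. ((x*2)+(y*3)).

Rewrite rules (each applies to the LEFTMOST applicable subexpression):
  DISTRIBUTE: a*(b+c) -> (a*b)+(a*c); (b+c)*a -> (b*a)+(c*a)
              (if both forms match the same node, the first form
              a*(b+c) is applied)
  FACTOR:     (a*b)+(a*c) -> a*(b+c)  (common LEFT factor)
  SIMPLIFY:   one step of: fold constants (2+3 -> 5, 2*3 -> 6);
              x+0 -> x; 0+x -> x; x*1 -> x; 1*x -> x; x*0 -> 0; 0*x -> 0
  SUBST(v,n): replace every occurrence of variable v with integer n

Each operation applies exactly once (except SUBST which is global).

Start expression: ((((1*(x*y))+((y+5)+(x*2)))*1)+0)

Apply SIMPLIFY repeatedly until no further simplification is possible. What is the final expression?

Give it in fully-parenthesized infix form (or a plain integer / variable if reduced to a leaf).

Start: ((((1*(x*y))+((y+5)+(x*2)))*1)+0)
Step 1: at root: ((((1*(x*y))+((y+5)+(x*2)))*1)+0) -> (((1*(x*y))+((y+5)+(x*2)))*1); overall: ((((1*(x*y))+((y+5)+(x*2)))*1)+0) -> (((1*(x*y))+((y+5)+(x*2)))*1)
Step 2: at root: (((1*(x*y))+((y+5)+(x*2)))*1) -> ((1*(x*y))+((y+5)+(x*2))); overall: (((1*(x*y))+((y+5)+(x*2)))*1) -> ((1*(x*y))+((y+5)+(x*2)))
Step 3: at L: (1*(x*y)) -> (x*y); overall: ((1*(x*y))+((y+5)+(x*2))) -> ((x*y)+((y+5)+(x*2)))
Fixed point: ((x*y)+((y+5)+(x*2)))

Answer: ((x*y)+((y+5)+(x*2)))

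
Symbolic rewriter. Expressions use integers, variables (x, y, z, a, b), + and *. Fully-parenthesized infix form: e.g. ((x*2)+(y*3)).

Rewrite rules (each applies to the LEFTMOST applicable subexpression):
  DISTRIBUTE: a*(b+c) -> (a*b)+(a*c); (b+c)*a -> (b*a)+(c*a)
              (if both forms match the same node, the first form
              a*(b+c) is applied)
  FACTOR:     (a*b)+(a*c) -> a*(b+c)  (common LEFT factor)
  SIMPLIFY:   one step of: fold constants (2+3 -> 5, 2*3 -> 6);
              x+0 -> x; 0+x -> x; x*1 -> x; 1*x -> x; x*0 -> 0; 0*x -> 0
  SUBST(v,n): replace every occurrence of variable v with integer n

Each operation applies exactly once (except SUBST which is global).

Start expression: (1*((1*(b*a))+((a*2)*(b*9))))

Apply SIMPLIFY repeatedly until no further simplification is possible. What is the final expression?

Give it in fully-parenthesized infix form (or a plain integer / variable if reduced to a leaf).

Answer: ((b*a)+((a*2)*(b*9)))

Derivation:
Start: (1*((1*(b*a))+((a*2)*(b*9))))
Step 1: at root: (1*((1*(b*a))+((a*2)*(b*9)))) -> ((1*(b*a))+((a*2)*(b*9))); overall: (1*((1*(b*a))+((a*2)*(b*9)))) -> ((1*(b*a))+((a*2)*(b*9)))
Step 2: at L: (1*(b*a)) -> (b*a); overall: ((1*(b*a))+((a*2)*(b*9))) -> ((b*a)+((a*2)*(b*9)))
Fixed point: ((b*a)+((a*2)*(b*9)))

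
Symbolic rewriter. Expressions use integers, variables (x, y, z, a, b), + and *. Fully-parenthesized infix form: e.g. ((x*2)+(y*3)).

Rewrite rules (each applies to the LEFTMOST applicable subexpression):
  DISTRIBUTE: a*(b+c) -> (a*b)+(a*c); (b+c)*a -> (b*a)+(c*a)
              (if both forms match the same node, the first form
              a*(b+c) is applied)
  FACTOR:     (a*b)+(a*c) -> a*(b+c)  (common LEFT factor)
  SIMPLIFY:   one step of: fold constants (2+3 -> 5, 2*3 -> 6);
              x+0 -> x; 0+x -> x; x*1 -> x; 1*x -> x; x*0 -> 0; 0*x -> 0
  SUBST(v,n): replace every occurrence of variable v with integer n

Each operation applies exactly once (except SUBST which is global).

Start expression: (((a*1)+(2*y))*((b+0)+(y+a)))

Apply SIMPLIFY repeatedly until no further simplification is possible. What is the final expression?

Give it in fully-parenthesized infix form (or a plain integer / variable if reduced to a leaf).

Start: (((a*1)+(2*y))*((b+0)+(y+a)))
Step 1: at LL: (a*1) -> a; overall: (((a*1)+(2*y))*((b+0)+(y+a))) -> ((a+(2*y))*((b+0)+(y+a)))
Step 2: at RL: (b+0) -> b; overall: ((a+(2*y))*((b+0)+(y+a))) -> ((a+(2*y))*(b+(y+a)))
Fixed point: ((a+(2*y))*(b+(y+a)))

Answer: ((a+(2*y))*(b+(y+a)))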